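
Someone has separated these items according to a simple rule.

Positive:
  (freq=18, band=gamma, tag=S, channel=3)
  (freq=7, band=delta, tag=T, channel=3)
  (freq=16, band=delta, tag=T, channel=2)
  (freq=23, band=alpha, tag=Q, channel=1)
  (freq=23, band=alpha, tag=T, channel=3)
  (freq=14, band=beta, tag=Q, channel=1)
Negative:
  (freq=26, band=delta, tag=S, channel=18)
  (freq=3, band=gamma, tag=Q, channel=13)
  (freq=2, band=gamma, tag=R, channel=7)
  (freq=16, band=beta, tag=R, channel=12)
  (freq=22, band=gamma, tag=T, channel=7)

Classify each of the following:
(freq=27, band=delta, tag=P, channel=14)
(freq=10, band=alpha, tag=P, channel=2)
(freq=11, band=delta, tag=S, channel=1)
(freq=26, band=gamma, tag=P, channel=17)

The rule appears to be: channel ≤ 3.
(freq=27, band=delta, tag=P, channel=14) — channel = 14, hence Negative.
(freq=10, band=alpha, tag=P, channel=2) — channel = 2, hence Positive.
(freq=11, band=delta, tag=S, channel=1) — channel = 1, hence Positive.
(freq=26, band=gamma, tag=P, channel=17) — channel = 17, hence Negative.

Negative, Positive, Positive, Negative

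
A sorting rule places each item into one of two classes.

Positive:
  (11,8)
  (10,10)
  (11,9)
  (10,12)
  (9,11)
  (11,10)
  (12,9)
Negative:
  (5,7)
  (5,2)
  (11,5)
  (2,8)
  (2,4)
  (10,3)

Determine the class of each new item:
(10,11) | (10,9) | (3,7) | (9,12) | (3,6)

Positive, Positive, Negative, Positive, Negative

Every 'Positive' example satisfies: sum ≥ 19. None of the 'Negative' examples do.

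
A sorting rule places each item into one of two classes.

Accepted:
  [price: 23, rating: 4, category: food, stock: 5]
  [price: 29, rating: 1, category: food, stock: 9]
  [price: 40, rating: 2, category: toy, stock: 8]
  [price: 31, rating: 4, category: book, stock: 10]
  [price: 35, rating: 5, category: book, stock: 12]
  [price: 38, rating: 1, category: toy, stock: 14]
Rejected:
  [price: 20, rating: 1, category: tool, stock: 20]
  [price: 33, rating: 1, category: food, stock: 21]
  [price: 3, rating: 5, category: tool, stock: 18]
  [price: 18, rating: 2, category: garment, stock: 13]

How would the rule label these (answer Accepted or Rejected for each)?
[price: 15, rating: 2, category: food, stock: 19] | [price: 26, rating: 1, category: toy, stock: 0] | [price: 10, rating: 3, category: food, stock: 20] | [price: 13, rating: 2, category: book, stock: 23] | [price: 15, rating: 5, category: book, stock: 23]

One predicate separates the groups cleanly: stock ≤ 14 AND price ≥ 20.
[price: 15, rating: 2, category: food, stock: 19]: Rejected (stock = 19, price = 15). [price: 26, rating: 1, category: toy, stock: 0]: Accepted (stock = 0, price = 26). [price: 10, rating: 3, category: food, stock: 20]: Rejected (stock = 20, price = 10). [price: 13, rating: 2, category: book, stock: 23]: Rejected (stock = 23, price = 13). [price: 15, rating: 5, category: book, stock: 23]: Rejected (stock = 23, price = 15).

Rejected, Accepted, Rejected, Rejected, Rejected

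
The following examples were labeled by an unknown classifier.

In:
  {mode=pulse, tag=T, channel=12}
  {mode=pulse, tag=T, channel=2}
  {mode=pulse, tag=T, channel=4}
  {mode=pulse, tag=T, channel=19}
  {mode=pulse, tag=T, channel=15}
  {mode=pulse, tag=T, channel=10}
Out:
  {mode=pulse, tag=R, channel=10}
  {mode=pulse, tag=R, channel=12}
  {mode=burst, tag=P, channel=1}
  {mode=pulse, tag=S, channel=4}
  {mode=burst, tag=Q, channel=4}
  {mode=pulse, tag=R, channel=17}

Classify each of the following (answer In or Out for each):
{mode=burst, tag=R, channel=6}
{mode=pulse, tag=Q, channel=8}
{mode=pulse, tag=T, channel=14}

The simplest hypothesis consistent with all the labels is: tag is T.
Out: {mode=burst, tag=R, channel=6}, since tag is R. Out: {mode=pulse, tag=Q, channel=8}, since tag is Q. In: {mode=pulse, tag=T, channel=14}, since tag is T.

Out, Out, In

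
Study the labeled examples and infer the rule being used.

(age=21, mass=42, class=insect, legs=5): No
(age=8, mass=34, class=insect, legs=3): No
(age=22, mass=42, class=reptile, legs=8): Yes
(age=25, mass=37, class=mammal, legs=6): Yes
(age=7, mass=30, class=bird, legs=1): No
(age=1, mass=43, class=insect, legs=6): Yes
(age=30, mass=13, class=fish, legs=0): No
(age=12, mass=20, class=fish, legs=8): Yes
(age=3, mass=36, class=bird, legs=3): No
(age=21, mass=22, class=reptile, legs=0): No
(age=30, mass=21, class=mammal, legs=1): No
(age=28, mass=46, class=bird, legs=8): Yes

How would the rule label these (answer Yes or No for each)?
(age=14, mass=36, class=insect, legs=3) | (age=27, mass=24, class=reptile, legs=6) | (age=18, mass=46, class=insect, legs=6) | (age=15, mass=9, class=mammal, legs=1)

One predicate separates the groups cleanly: legs ≥ 6.

No, Yes, Yes, No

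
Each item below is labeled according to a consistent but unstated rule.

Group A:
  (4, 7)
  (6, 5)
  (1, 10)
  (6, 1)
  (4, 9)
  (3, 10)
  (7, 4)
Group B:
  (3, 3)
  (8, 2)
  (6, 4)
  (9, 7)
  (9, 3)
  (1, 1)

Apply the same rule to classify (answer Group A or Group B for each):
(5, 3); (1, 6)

Group B, Group A

Rule: sum is odd. This holds for each 'Group A' example and fails for each 'Group B' one.
(5, 3): Group B (5+3 = 8). (1, 6): Group A (1+6 = 7).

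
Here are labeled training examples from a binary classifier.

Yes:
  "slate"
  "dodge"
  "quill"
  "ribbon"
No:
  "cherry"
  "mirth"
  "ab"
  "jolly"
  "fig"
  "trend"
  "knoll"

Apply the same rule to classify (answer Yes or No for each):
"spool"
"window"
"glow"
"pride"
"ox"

One predicate separates the groups cleanly: has ≥ 2 vowels.

Yes, Yes, No, Yes, No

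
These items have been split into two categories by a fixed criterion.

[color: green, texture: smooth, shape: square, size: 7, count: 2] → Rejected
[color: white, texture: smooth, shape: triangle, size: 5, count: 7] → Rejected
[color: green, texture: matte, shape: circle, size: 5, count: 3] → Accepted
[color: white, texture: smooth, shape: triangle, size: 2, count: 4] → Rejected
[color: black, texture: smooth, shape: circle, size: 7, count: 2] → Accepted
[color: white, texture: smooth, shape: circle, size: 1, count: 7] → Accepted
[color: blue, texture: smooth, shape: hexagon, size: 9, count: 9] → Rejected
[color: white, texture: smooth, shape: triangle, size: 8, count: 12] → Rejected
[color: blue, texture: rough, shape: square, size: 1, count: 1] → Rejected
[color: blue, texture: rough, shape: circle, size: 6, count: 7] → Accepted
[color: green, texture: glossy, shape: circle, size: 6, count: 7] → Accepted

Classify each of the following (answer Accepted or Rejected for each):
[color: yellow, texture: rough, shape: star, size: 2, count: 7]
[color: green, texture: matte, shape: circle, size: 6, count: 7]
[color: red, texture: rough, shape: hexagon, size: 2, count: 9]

Rejected, Accepted, Rejected

A rule that fits every label: shape is circle — true of each 'Accepted' example, false of each 'Rejected' one.
[color: yellow, texture: rough, shape: star, size: 2, count: 7]: Rejected (shape is star). [color: green, texture: matte, shape: circle, size: 6, count: 7]: Accepted (shape is circle). [color: red, texture: rough, shape: hexagon, size: 2, count: 9]: Rejected (shape is hexagon).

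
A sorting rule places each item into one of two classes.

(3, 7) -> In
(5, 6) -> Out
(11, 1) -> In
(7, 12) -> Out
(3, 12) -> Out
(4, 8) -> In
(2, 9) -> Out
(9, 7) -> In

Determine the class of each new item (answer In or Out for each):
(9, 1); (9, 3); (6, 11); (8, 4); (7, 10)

In, In, Out, In, Out

Looking at the examples, the only property every 'In' case has and every 'Out' case lacks is: sum is even.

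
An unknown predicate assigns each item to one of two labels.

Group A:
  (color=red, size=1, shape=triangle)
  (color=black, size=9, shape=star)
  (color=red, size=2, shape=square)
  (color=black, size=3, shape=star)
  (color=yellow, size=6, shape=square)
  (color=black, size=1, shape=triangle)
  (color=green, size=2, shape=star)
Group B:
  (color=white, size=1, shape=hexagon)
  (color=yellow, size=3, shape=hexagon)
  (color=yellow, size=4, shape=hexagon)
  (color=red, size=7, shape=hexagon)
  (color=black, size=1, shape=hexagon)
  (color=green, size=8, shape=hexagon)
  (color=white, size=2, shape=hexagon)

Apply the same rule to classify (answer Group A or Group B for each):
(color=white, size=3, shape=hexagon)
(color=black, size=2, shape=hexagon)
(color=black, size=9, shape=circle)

Group B, Group B, Group A

The simplest hypothesis consistent with all the labels is: shape is not hexagon.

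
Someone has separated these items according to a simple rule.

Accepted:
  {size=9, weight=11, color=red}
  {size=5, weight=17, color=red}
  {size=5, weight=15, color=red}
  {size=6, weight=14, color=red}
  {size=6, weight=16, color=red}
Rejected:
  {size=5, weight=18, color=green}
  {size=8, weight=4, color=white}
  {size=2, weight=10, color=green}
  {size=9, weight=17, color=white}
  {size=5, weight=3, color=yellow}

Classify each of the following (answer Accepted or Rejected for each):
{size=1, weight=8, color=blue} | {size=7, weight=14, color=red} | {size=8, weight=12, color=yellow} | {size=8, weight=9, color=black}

Checking candidate rules against both groups, what survives is: color is red.
{size=1, weight=8, color=blue}: Rejected (color is blue). {size=7, weight=14, color=red}: Accepted (color is red). {size=8, weight=12, color=yellow}: Rejected (color is yellow). {size=8, weight=9, color=black}: Rejected (color is black).

Rejected, Accepted, Rejected, Rejected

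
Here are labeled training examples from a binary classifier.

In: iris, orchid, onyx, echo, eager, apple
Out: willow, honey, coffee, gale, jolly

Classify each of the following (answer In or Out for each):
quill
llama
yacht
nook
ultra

Checking candidate rules against both groups, what survives is: starts with a vowel.
quill → starts with 'q' → Out.
llama → starts with 'l' → Out.
yacht → starts with 'y' → Out.
nook → starts with 'n' → Out.
ultra → starts with 'u' → In.

Out, Out, Out, Out, In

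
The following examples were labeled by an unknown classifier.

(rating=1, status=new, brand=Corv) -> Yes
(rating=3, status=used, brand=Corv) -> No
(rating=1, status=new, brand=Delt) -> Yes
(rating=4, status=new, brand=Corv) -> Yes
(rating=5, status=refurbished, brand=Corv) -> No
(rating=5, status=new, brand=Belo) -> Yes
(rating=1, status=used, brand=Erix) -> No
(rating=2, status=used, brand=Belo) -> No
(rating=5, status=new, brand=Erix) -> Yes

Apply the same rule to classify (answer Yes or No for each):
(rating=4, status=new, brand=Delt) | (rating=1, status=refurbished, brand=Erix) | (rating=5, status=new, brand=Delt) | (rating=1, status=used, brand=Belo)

Yes, No, Yes, No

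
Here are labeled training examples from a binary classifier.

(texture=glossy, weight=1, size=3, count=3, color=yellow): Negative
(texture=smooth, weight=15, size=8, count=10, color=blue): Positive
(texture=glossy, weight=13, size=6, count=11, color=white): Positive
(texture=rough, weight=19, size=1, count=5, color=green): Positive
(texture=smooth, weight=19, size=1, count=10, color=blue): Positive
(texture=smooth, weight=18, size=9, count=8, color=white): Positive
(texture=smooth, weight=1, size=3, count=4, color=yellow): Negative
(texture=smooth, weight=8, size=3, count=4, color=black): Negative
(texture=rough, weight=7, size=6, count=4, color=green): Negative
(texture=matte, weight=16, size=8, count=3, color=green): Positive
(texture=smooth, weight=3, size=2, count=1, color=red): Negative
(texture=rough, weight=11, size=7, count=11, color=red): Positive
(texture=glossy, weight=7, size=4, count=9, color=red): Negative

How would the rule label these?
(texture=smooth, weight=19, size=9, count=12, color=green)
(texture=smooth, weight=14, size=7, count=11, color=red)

Positive, Positive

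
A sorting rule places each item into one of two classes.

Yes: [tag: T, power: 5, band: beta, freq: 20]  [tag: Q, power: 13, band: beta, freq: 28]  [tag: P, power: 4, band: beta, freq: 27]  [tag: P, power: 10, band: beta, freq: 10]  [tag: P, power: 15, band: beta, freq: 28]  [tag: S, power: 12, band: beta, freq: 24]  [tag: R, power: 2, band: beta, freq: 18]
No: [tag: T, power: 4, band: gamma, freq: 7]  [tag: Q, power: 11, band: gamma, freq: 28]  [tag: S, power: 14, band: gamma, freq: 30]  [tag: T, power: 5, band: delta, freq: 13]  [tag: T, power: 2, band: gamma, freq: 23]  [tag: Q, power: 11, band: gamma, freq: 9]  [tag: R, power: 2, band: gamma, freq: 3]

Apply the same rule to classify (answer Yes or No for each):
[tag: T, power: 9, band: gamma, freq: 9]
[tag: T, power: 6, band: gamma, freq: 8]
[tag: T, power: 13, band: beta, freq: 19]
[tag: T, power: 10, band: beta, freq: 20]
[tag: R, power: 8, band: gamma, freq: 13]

No, No, Yes, Yes, No

The distinguishing property — band is beta — holds for all the 'Yes' cases and none of the 'No' cases.
[tag: T, power: 9, band: gamma, freq: 9]: band is gamma — does not fit, so No.
[tag: T, power: 6, band: gamma, freq: 8]: band is gamma — does not fit, so No.
[tag: T, power: 13, band: beta, freq: 19]: band is beta — passes, so Yes.
[tag: T, power: 10, band: beta, freq: 20]: band is beta — passes, so Yes.
[tag: R, power: 8, band: gamma, freq: 13]: band is gamma — does not fit, so No.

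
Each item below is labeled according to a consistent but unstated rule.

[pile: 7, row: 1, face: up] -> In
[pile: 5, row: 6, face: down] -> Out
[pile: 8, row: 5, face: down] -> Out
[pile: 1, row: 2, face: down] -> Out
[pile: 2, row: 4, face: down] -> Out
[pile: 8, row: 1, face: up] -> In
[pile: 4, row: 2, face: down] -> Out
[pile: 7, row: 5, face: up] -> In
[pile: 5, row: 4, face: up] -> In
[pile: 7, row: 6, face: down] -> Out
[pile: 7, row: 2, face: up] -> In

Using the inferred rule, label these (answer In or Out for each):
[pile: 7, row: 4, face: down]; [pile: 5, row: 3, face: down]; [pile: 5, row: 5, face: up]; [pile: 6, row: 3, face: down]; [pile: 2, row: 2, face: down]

Out, Out, In, Out, Out

'In' ⟺ face is up.
[pile: 7, row: 4, face: down]: face is down — lacks this property, so Out.
[pile: 5, row: 3, face: down]: face is down — lacks this property, so Out.
[pile: 5, row: 5, face: up]: face is up — has this property, so In.
[pile: 6, row: 3, face: down]: face is down — lacks this property, so Out.
[pile: 2, row: 2, face: down]: face is down — lacks this property, so Out.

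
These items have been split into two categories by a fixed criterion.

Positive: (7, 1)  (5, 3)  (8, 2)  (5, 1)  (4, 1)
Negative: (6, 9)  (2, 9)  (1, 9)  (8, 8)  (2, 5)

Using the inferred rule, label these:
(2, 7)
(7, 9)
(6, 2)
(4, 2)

Negative, Negative, Positive, Positive

The simplest hypothesis consistent with all the labels is: first > second.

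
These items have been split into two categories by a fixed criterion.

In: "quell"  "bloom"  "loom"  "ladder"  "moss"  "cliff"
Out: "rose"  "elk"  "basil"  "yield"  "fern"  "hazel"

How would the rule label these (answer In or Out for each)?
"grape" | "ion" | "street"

Out, Out, In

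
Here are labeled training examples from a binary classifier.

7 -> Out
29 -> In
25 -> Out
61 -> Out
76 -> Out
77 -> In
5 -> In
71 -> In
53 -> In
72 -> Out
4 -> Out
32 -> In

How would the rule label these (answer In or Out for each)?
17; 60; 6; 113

In, Out, Out, In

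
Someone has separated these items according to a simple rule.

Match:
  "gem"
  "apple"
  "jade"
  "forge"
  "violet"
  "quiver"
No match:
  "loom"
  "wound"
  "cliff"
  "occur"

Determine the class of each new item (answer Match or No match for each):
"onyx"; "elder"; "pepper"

No match, Match, Match

Checking candidate rules against both groups, what survives is: contains 'e'.
"onyx": No match (no 'e'). "elder": Match (has 'e'). "pepper": Match (has 'e').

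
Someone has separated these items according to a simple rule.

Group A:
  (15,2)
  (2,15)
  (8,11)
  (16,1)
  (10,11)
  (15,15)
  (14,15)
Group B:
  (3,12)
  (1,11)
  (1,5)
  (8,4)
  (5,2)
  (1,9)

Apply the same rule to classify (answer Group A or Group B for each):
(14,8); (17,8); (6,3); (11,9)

Group A, Group A, Group B, Group A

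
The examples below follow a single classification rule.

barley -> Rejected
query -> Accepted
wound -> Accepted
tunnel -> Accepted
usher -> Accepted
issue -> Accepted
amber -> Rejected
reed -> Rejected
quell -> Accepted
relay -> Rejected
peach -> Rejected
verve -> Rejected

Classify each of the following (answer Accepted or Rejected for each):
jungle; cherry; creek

A rule that fits every label: contains 'u' — true of each 'Accepted' example, false of each 'Rejected' one.
jungle — has 'u', hence Accepted.
cherry — no 'u', hence Rejected.
creek — no 'u', hence Rejected.

Accepted, Rejected, Rejected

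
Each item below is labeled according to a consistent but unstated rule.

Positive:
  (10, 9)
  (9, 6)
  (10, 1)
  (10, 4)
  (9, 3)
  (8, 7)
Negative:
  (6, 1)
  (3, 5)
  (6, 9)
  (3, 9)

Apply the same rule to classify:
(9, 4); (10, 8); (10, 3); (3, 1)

Positive, Positive, Positive, Negative

One predicate separates the groups cleanly: first ≥ 7.
(9, 4) → first 9 → Positive. (10, 8) → first 10 → Positive. (10, 3) → first 10 → Positive. (3, 1) → first 3 → Negative.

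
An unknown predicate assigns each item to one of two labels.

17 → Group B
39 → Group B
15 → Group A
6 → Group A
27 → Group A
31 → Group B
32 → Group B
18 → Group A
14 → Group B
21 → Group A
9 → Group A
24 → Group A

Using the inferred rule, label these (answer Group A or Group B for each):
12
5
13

Group A, Group B, Group B

All 'Group A' examples share one property — multiple of 3 AND at most 27 — and every 'Group B' example lacks it.
Group A: 12, since 12 = 3·4, 12 ≤ 27. Group B: 5, since 5 = 3·1 + 2, 5 ≤ 27. Group B: 13, since 13 = 3·4 + 1, 13 ≤ 27.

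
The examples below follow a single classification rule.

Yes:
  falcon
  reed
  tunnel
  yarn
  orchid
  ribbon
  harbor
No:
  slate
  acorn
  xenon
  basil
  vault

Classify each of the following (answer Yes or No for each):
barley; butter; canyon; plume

The common property of the 'Yes' items is: even length. No 'No' item has it.
barley: length 6, qualifies → Yes. butter: length 6, qualifies → Yes. canyon: length 6, qualifies → Yes. plume: length 5, doesn't qualify → No.

Yes, Yes, Yes, No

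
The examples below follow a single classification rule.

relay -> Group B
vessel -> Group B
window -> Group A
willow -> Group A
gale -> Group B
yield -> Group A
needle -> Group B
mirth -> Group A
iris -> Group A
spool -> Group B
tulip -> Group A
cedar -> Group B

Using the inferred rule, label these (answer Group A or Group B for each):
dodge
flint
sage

Group B, Group A, Group B

Looking at the examples, the only property every 'Group A' case has and every 'Group B' case lacks is: contains 'i'.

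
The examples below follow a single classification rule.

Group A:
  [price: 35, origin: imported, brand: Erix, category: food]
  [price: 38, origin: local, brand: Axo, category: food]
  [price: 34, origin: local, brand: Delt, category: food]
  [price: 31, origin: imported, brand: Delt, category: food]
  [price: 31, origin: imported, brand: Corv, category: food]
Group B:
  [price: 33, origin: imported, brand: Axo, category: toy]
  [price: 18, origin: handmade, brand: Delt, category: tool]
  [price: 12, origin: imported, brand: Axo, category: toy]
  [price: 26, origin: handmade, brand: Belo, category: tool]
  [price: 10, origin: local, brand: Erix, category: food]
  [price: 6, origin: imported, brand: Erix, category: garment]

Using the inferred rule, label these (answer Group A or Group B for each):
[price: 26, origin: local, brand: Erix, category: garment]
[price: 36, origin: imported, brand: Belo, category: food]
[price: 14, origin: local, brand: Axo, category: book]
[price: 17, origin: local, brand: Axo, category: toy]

Group B, Group A, Group B, Group B

Rule: category is food AND price ≥ 12. This holds for each 'Group A' example and fails for each 'Group B' one.
Group B: [price: 26, origin: local, brand: Erix, category: garment], since category is garment, price = 26.
Group A: [price: 36, origin: imported, brand: Belo, category: food], since category is food, price = 36.
Group B: [price: 14, origin: local, brand: Axo, category: book], since category is book, price = 14.
Group B: [price: 17, origin: local, brand: Axo, category: toy], since category is toy, price = 17.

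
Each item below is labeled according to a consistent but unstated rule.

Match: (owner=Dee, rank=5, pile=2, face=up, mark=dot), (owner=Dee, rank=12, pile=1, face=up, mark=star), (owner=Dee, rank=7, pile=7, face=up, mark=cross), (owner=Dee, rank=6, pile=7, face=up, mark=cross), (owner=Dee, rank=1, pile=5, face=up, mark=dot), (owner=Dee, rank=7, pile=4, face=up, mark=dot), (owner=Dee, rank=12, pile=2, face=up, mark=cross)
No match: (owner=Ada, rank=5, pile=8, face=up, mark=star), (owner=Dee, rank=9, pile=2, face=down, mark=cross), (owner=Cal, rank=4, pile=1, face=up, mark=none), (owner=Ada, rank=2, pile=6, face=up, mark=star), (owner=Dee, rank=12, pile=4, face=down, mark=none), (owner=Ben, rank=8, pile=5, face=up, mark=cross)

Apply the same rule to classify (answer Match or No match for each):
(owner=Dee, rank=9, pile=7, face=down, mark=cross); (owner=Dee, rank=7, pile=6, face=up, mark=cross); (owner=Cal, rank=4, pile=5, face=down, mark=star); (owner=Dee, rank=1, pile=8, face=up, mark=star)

No match, Match, No match, Match

One predicate separates the groups cleanly: owner is Dee AND face is up.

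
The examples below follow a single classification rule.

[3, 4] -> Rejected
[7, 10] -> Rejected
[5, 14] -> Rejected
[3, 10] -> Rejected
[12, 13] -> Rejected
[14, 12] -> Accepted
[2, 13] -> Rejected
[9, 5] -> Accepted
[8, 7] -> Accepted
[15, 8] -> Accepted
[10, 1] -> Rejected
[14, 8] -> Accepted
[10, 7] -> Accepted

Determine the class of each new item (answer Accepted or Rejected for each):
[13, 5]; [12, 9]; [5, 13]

All 'Accepted' examples share one property — first > second AND sum ≥ 13 — and every 'Rejected' example lacks it.
[13, 5]: Accepted (13 > 5, 13+5 = 18).
[12, 9]: Accepted (12 > 9, 12+9 = 21).
[5, 13]: Rejected (5 < 13, 5+13 = 18).

Accepted, Accepted, Rejected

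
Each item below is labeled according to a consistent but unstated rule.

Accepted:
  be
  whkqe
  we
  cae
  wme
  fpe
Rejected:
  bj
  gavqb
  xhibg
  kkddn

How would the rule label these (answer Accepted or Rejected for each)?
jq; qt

Rejected, Rejected

The classifier is using: contains 'e'.
jq: Rejected (no 'e').
qt: Rejected (no 'e').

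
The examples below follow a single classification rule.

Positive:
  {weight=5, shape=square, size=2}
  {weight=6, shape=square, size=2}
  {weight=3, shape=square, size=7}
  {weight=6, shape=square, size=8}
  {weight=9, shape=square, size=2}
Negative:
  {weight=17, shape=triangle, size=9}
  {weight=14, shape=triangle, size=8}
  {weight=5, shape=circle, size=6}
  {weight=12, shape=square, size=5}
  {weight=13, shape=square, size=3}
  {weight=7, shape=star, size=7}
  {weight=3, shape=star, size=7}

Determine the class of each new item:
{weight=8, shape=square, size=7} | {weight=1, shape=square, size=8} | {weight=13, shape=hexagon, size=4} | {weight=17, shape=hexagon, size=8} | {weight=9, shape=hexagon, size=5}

Positive, Positive, Negative, Negative, Negative

The pattern is that an item is 'Positive' exactly when: shape is square AND weight ≤ 9.
Positive: {weight=8, shape=square, size=7}, since shape is square, weight = 8.
Positive: {weight=1, shape=square, size=8}, since shape is square, weight = 1.
Negative: {weight=13, shape=hexagon, size=4}, since shape is hexagon, weight = 13.
Negative: {weight=17, shape=hexagon, size=8}, since shape is hexagon, weight = 17.
Negative: {weight=9, shape=hexagon, size=5}, since shape is hexagon, weight = 9.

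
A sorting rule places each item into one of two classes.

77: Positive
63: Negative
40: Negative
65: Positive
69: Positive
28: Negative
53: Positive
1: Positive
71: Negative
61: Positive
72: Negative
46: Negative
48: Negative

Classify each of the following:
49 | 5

'Positive' ⟺ ≡ 1 (mod 4).
49: Positive (49 mod 4 = 1). 5: Positive (5 mod 4 = 1).

Positive, Positive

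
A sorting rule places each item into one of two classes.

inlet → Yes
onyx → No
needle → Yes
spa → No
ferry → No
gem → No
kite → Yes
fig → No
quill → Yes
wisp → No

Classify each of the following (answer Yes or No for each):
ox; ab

No, No

The simplest hypothesis consistent with all the labels is: has ≥ 2 vowels.
No: ox, since 1 vowel. No: ab, since 1 vowel.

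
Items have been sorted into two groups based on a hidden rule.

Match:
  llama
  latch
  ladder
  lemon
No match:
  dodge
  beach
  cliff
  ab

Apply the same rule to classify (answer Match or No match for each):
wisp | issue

'Match' ⟺ starts with 'l'.

No match, No match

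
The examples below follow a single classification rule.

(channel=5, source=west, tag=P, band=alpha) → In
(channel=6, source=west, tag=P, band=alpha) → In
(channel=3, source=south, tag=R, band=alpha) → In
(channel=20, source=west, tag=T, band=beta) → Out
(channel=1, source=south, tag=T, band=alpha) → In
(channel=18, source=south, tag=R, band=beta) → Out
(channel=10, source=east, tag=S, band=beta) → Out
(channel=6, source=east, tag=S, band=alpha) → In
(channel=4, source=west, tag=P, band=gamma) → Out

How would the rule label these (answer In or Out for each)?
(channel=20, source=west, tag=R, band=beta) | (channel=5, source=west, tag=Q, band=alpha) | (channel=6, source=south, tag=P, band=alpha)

Out, In, In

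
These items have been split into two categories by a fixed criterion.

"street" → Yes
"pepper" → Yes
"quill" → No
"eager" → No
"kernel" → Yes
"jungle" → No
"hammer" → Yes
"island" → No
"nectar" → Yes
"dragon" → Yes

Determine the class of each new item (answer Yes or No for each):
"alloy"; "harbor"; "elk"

The pattern is that an item is 'Yes' exactly when: even length AND contains 'r'.
"alloy": length 5, no 'r' — does not pass, so No. "harbor": length 6, has 'r' — matches, so Yes. "elk": length 3, no 'r' — does not pass, so No.

No, Yes, No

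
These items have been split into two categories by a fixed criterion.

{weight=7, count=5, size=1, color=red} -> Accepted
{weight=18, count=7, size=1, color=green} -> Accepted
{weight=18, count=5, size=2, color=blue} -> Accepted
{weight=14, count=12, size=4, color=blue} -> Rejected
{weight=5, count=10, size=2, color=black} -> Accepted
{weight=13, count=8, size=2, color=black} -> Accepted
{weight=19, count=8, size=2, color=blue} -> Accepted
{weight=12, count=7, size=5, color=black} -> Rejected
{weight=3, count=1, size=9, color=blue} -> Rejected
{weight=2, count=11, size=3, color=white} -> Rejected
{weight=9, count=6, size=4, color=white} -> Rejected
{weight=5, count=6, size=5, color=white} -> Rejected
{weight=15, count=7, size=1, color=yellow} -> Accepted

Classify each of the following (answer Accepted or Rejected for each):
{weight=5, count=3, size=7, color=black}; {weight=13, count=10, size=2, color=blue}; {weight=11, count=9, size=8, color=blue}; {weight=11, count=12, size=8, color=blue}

Rejected, Accepted, Rejected, Rejected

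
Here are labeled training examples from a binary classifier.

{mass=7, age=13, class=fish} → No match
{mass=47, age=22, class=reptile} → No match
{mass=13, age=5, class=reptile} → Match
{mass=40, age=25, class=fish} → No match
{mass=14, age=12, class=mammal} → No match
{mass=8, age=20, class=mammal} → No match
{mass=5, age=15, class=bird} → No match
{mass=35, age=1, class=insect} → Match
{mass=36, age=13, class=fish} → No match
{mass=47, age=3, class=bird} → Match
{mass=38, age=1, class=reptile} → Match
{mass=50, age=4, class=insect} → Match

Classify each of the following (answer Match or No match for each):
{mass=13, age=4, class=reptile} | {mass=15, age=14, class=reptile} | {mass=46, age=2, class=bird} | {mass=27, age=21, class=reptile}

Match, No match, Match, No match

The distinguishing property — age ≤ 5 — holds for all the 'Match' cases and none of the 'No match' cases.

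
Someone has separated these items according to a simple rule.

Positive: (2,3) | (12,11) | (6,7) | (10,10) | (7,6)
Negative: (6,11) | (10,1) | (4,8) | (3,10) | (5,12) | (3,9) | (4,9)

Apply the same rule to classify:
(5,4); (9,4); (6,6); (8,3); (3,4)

The rule appears to be: |first − second| ≤ 1.

Positive, Negative, Positive, Negative, Positive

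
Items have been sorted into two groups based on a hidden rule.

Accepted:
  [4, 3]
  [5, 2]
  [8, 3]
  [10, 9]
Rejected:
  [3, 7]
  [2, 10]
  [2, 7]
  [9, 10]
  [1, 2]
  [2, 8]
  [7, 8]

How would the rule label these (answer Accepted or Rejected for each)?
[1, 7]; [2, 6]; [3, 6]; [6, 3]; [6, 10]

Rejected, Rejected, Rejected, Accepted, Rejected

Rule: first > second. This holds for each 'Accepted' example and fails for each 'Rejected' one.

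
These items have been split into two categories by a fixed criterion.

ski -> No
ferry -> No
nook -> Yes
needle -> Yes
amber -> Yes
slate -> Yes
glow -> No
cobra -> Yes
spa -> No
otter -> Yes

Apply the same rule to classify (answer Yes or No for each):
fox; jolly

No, No

Rule: has ≥ 2 vowels. This holds for each 'Yes' example and fails for each 'No' one.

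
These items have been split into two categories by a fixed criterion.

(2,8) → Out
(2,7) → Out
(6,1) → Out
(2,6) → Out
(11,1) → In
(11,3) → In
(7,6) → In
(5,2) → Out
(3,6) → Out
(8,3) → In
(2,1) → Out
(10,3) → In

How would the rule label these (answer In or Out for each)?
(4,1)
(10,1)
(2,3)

Rule: sum ≥ 11. This holds for each 'In' example and fails for each 'Out' one.
(4,1): Out (4+1 = 5). (10,1): In (10+1 = 11). (2,3): Out (2+3 = 5).

Out, In, Out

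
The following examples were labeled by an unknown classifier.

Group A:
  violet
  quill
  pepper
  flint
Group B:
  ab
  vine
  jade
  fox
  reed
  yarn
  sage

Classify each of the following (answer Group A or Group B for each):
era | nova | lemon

Group B, Group B, Group A

The common property of the 'Group A' items is: length ≥ 5. No 'Group B' item has it.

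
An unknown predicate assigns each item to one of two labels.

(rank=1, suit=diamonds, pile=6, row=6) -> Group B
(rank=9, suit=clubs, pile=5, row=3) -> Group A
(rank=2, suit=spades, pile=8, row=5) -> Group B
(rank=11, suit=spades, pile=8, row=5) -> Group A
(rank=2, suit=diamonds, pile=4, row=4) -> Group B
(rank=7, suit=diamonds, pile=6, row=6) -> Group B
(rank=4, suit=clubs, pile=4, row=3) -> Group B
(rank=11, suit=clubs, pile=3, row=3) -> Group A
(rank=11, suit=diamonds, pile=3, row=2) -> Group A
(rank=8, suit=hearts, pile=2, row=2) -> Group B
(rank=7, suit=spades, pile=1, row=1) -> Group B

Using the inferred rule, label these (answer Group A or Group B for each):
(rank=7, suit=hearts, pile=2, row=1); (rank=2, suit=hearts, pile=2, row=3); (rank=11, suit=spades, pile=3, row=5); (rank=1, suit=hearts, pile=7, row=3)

All 'Group A' examples share one property — rank ≥ 9 — and every 'Group B' example lacks it.
Group B: (rank=7, suit=hearts, pile=2, row=1), since rank = 7.
Group B: (rank=2, suit=hearts, pile=2, row=3), since rank = 2.
Group A: (rank=11, suit=spades, pile=3, row=5), since rank = 11.
Group B: (rank=1, suit=hearts, pile=7, row=3), since rank = 1.

Group B, Group B, Group A, Group B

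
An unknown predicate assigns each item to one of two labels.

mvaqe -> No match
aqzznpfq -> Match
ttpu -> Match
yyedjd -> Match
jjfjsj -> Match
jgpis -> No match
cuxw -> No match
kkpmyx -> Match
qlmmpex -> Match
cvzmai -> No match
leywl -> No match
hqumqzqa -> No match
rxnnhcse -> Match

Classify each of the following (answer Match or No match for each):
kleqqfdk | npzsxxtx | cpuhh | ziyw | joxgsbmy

Match, Match, Match, No match, No match

The pattern is that an item is 'Match' exactly when: has a double letter.
Match: kleqqfdk, since 'qq' doubled.
Match: npzsxxtx, since 'xx' doubled.
Match: cpuhh, since 'hh' doubled.
No match: ziyw, since no doubled letter.
No match: joxgsbmy, since no doubled letter.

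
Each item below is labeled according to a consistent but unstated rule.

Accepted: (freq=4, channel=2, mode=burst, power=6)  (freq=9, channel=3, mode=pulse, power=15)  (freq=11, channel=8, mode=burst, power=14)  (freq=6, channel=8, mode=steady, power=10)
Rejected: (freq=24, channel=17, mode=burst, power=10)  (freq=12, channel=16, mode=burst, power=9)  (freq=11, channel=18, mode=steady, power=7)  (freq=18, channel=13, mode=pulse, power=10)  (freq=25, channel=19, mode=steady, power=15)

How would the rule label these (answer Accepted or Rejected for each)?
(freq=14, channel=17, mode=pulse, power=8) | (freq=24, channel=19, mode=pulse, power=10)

Rejected, Rejected

The simplest hypothesis consistent with all the labels is: channel ≤ 8.
Rejected: (freq=14, channel=17, mode=pulse, power=8), since channel = 17.
Rejected: (freq=24, channel=19, mode=pulse, power=10), since channel = 19.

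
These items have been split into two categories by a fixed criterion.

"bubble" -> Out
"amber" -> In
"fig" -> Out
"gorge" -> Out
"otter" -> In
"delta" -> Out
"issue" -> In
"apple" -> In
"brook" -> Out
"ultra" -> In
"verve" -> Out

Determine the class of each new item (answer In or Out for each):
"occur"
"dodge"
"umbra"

The simplest hypothesis consistent with all the labels is: starts with a vowel.
"occur" → starts with 'o' → In. "dodge" → starts with 'd' → Out. "umbra" → starts with 'u' → In.

In, Out, In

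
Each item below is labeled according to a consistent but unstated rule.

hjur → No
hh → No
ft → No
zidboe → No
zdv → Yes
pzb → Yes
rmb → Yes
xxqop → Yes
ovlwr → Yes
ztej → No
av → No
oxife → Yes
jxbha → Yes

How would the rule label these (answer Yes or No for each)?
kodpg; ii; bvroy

Yes, No, Yes

The simplest hypothesis consistent with all the labels is: odd length.
kodpg: length 5, has this property → Yes. ii: length 2, fails this test → No. bvroy: length 5, has this property → Yes.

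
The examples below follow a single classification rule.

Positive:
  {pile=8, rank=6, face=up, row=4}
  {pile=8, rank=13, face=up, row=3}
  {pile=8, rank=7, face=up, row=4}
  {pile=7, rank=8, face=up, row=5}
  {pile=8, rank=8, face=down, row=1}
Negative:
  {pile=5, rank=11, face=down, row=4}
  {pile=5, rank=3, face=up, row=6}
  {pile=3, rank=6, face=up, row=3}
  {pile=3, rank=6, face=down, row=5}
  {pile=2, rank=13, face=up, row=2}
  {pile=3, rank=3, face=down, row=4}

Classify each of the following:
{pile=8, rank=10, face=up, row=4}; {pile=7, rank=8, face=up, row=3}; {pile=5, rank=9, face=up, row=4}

Positive, Positive, Negative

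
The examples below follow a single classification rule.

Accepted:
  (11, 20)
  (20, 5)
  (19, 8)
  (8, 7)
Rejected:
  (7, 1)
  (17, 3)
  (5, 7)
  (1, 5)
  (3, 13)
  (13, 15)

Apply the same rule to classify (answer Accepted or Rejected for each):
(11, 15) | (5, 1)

Rejected, Rejected

All 'Accepted' examples share one property — sum is odd — and every 'Rejected' example lacks it.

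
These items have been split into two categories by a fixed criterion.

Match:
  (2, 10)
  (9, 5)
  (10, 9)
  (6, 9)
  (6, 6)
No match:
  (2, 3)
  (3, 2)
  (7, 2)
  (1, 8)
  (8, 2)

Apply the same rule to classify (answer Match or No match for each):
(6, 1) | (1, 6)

The common property of the 'Match' items is: sum ≥ 12. No 'No match' item has it.

No match, No match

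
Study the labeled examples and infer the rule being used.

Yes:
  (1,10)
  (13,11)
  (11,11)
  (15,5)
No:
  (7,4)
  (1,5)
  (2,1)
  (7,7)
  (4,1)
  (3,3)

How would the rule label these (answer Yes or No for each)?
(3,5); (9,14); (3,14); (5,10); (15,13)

'Yes' ⟺ max ≥ 10.
(3,5): No (max 5). (9,14): Yes (max 14). (3,14): Yes (max 14). (5,10): Yes (max 10). (15,13): Yes (max 15).

No, Yes, Yes, Yes, Yes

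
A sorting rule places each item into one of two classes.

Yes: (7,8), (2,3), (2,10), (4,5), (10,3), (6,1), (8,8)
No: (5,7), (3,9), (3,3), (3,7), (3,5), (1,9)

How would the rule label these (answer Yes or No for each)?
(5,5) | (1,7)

'Yes' ⟺ product is even.
(5,5): No (5·5 = 25). (1,7): No (1·7 = 7).

No, No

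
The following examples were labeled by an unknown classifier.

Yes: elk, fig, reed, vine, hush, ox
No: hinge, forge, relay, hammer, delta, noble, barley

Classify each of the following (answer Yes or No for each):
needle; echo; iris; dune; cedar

The pattern is that an item is 'Yes' exactly when: length ≤ 4.
needle — length 6, hence No.
echo — length 4, hence Yes.
iris — length 4, hence Yes.
dune — length 4, hence Yes.
cedar — length 5, hence No.

No, Yes, Yes, Yes, No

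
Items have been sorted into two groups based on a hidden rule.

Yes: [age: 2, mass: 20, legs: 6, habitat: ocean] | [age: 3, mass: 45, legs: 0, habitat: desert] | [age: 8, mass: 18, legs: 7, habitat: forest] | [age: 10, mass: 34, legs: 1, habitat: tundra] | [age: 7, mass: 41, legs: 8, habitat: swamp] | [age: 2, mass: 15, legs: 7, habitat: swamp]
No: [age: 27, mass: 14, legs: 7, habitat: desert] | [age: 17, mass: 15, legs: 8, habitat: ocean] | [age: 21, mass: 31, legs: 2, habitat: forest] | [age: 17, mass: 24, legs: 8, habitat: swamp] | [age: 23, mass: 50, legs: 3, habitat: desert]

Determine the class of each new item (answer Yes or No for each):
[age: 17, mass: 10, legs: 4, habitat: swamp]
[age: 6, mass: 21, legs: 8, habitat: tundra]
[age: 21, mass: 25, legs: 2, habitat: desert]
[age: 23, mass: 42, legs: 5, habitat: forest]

No, Yes, No, No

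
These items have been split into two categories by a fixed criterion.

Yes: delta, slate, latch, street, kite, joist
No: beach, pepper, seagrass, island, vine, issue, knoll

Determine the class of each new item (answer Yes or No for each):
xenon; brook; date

No, No, Yes

All 'Yes' examples share one property — contains 't' — and every 'No' example lacks it.
xenon — no 't', hence No.
brook — no 't', hence No.
date — has 't', hence Yes.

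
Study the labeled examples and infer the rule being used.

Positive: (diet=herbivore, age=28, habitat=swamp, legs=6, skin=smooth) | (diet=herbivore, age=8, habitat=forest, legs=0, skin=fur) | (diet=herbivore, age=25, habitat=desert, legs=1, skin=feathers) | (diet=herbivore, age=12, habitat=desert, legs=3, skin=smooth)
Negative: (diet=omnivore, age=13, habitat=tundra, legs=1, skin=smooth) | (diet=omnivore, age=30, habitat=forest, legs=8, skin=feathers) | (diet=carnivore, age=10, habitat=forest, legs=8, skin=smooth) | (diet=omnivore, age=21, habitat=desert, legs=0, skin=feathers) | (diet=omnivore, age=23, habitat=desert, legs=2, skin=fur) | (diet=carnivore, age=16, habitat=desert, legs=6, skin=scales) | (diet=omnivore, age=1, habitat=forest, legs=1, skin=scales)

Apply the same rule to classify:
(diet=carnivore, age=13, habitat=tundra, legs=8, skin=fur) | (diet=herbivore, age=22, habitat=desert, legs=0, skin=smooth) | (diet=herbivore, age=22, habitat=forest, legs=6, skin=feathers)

Negative, Positive, Positive

The common property of the 'Positive' items is: diet is herbivore. No 'Negative' item has it.
(diet=carnivore, age=13, habitat=tundra, legs=8, skin=fur): Negative (diet is carnivore).
(diet=herbivore, age=22, habitat=desert, legs=0, skin=smooth): Positive (diet is herbivore).
(diet=herbivore, age=22, habitat=forest, legs=6, skin=feathers): Positive (diet is herbivore).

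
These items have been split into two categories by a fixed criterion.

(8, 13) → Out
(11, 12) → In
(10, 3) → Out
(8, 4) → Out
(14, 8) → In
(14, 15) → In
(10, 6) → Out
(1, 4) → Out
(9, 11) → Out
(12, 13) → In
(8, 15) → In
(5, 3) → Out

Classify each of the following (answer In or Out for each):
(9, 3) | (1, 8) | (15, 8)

Out, Out, In

Rule: sum ≥ 22. This holds for each 'In' example and fails for each 'Out' one.
(9, 3): 9+3 = 12 — does not fit, so Out.
(1, 8): 1+8 = 9 — does not fit, so Out.
(15, 8): 15+8 = 23 — qualifies, so In.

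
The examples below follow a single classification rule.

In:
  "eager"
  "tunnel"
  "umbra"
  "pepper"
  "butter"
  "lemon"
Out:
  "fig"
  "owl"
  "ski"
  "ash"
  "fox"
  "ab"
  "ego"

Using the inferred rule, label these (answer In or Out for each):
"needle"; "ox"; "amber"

In, Out, In

One predicate separates the groups cleanly: length ≥ 5.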